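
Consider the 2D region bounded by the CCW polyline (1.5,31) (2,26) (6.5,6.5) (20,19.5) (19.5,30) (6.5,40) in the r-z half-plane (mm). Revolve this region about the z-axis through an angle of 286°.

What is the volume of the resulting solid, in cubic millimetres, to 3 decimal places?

Profile (r,z), 6 vertices: (1.5,31) (2,26) (6.5,6.5) (20,19.5) (19.5,30) (6.5,40)
edge 0: (1.5,31)→(2,26)  cross = 1.5·26 − 2·31 = -23.0000; (r_i+r_j)·cross = 3.5·-23.0000 = -80.5000
edge 1: (2,26)→(6.5,6.5)  cross = 2·6.5 − 6.5·26 = -156.0000; (r_i+r_j)·cross = 8.5·-156.0000 = -1326.0000
edge 2: (6.5,6.5)→(20,19.5)  cross = 6.5·19.5 − 20·6.5 = -3.2500; (r_i+r_j)·cross = 26.5·-3.2500 = -86.1250
edge 3: (20,19.5)→(19.5,30)  cross = 20·30 − 19.5·19.5 = 219.7500; (r_i+r_j)·cross = 39.5·219.7500 = 8680.1250
edge 4: (19.5,30)→(6.5,40)  cross = 19.5·40 − 6.5·30 = 585.0000; (r_i+r_j)·cross = 26·585.0000 = 15210.0000
edge 5: (6.5,40)→(1.5,31)  cross = 6.5·31 − 1.5·40 = 141.5000; (r_i+r_j)·cross = 8·141.5000 = 1132.0000
Σcross = 764.0000 → A = |Σcross|/2 = 382.0000 mm²
Σ(r_i+r_j)·cross = 23529.5000 → first moment M = |Σ|/6 = 3921.5833
R_c = M/A = 3921.5833/382.0000 = 10.2659 mm
θ = 286° = 4.991642 rad
V = θ·R_c·A = 4.991642·10.2659·382.0000 = 19575.139 mm³

Volume = 19575.139 mm³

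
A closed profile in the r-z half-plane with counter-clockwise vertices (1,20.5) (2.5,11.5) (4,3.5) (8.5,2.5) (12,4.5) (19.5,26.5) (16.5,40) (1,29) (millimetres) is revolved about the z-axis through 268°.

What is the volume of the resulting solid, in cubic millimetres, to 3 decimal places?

Profile (r,z), 8 vertices: (1,20.5) (2.5,11.5) (4,3.5) (8.5,2.5) (12,4.5) (19.5,26.5) (16.5,40) (1,29)
edge 0: (1,20.5)→(2.5,11.5)  cross = 1·11.5 − 2.5·20.5 = -39.7500; (r_i+r_j)·cross = 3.5·-39.7500 = -139.1250
edge 1: (2.5,11.5)→(4,3.5)  cross = 2.5·3.5 − 4·11.5 = -37.2500; (r_i+r_j)·cross = 6.5·-37.2500 = -242.1250
edge 2: (4,3.5)→(8.5,2.5)  cross = 4·2.5 − 8.5·3.5 = -19.7500; (r_i+r_j)·cross = 12.5·-19.7500 = -246.8750
edge 3: (8.5,2.5)→(12,4.5)  cross = 8.5·4.5 − 12·2.5 = 8.2500; (r_i+r_j)·cross = 20.5·8.2500 = 169.1250
edge 4: (12,4.5)→(19.5,26.5)  cross = 12·26.5 − 19.5·4.5 = 230.2500; (r_i+r_j)·cross = 31.5·230.2500 = 7252.8750
edge 5: (19.5,26.5)→(16.5,40)  cross = 19.5·40 − 16.5·26.5 = 342.7500; (r_i+r_j)·cross = 36·342.7500 = 12339.0000
edge 6: (16.5,40)→(1,29)  cross = 16.5·29 − 1·40 = 438.5000; (r_i+r_j)·cross = 17.5·438.5000 = 7673.7500
edge 7: (1,29)→(1,20.5)  cross = 1·20.5 − 1·29 = -8.5000; (r_i+r_j)·cross = 2·-8.5000 = -17.0000
Σcross = 914.5000 → A = |Σcross|/2 = 457.2500 mm²
Σ(r_i+r_j)·cross = 26789.6250 → first moment M = |Σ|/6 = 4464.9375
R_c = M/A = 4464.9375/457.2500 = 9.7648 mm
θ = 268° = 4.677482 rad
V = θ·R_c·A = 4.677482·9.7648·457.2500 = 20884.667 mm³

Volume = 20884.667 mm³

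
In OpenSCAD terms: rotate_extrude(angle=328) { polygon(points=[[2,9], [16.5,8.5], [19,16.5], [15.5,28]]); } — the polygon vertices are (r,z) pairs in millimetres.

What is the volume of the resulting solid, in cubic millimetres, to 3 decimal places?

Volume = 11917.591 mm³

Profile (r,z), 4 vertices: (2,9) (16.5,8.5) (19,16.5) (15.5,28)
edge 0: (2,9)→(16.5,8.5)  cross = 2·8.5 − 16.5·9 = -131.5000; (r_i+r_j)·cross = 18.5·-131.5000 = -2432.7500
edge 1: (16.5,8.5)→(19,16.5)  cross = 16.5·16.5 − 19·8.5 = 110.7500; (r_i+r_j)·cross = 35.5·110.7500 = 3931.6250
edge 2: (19,16.5)→(15.5,28)  cross = 19·28 − 15.5·16.5 = 276.2500; (r_i+r_j)·cross = 34.5·276.2500 = 9530.6250
edge 3: (15.5,28)→(2,9)  cross = 15.5·9 − 2·28 = 83.5000; (r_i+r_j)·cross = 17.5·83.5000 = 1461.2500
Σcross = 339.0000 → A = |Σcross|/2 = 169.5000 mm²
Σ(r_i+r_j)·cross = 12490.7500 → first moment M = |Σ|/6 = 2081.7917
R_c = M/A = 2081.7917/169.5000 = 12.2820 mm
θ = 328° = 5.724680 rad
V = θ·R_c·A = 5.724680·12.2820·169.5000 = 11917.591 mm³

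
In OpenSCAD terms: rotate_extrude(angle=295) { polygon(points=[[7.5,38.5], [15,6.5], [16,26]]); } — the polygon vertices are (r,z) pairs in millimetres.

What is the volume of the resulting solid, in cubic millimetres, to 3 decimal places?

Volume = 5888.957 mm³

Profile (r,z), 3 vertices: (7.5,38.5) (15,6.5) (16,26)
edge 0: (7.5,38.5)→(15,6.5)  cross = 7.5·6.5 − 15·38.5 = -528.7500; (r_i+r_j)·cross = 22.5·-528.7500 = -11896.8750
edge 1: (15,6.5)→(16,26)  cross = 15·26 − 16·6.5 = 286.0000; (r_i+r_j)·cross = 31·286.0000 = 8866.0000
edge 2: (16,26)→(7.5,38.5)  cross = 16·38.5 − 7.5·26 = 421.0000; (r_i+r_j)·cross = 23.5·421.0000 = 9893.5000
Σcross = 178.2500 → A = |Σcross|/2 = 89.1250 mm²
Σ(r_i+r_j)·cross = 6862.6250 → first moment M = |Σ|/6 = 1143.7708
R_c = M/A = 1143.7708/89.1250 = 12.8333 mm
θ = 295° = 5.148721 rad
V = θ·R_c·A = 5.148721·12.8333·89.1250 = 5888.957 mm³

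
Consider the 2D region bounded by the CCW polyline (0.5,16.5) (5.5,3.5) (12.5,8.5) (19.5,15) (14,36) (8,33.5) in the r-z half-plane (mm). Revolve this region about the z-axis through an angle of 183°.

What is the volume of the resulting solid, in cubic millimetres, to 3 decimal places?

Volume = 11529.969 mm³

Profile (r,z), 6 vertices: (0.5,16.5) (5.5,3.5) (12.5,8.5) (19.5,15) (14,36) (8,33.5)
edge 0: (0.5,16.5)→(5.5,3.5)  cross = 0.5·3.5 − 5.5·16.5 = -89.0000; (r_i+r_j)·cross = 6·-89.0000 = -534.0000
edge 1: (5.5,3.5)→(12.5,8.5)  cross = 5.5·8.5 − 12.5·3.5 = 3.0000; (r_i+r_j)·cross = 18·3.0000 = 54.0000
edge 2: (12.5,8.5)→(19.5,15)  cross = 12.5·15 − 19.5·8.5 = 21.7500; (r_i+r_j)·cross = 32·21.7500 = 696.0000
edge 3: (19.5,15)→(14,36)  cross = 19.5·36 − 14·15 = 492.0000; (r_i+r_j)·cross = 33.5·492.0000 = 16482.0000
edge 4: (14,36)→(8,33.5)  cross = 14·33.5 − 8·36 = 181.0000; (r_i+r_j)·cross = 22·181.0000 = 3982.0000
edge 5: (8,33.5)→(0.5,16.5)  cross = 8·16.5 − 0.5·33.5 = 115.2500; (r_i+r_j)·cross = 8.5·115.2500 = 979.6250
Σcross = 724.0000 → A = |Σcross|/2 = 362.0000 mm²
Σ(r_i+r_j)·cross = 21659.6250 → first moment M = |Σ|/6 = 3609.9375
R_c = M/A = 3609.9375/362.0000 = 9.9722 mm
θ = 183° = 3.193953 rad
V = θ·R_c·A = 3.193953·9.9722·362.0000 = 11529.969 mm³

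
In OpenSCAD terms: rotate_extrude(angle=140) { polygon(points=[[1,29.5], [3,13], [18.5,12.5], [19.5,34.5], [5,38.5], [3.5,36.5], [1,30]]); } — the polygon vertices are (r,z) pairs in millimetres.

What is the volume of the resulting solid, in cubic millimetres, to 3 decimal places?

Profile (r,z), 7 vertices: (1,29.5) (3,13) (18.5,12.5) (19.5,34.5) (5,38.5) (3.5,36.5) (1,30)
edge 0: (1,29.5)→(3,13)  cross = 1·13 − 3·29.5 = -75.5000; (r_i+r_j)·cross = 4·-75.5000 = -302.0000
edge 1: (3,13)→(18.5,12.5)  cross = 3·12.5 − 18.5·13 = -203.0000; (r_i+r_j)·cross = 21.5·-203.0000 = -4364.5000
edge 2: (18.5,12.5)→(19.5,34.5)  cross = 18.5·34.5 − 19.5·12.5 = 394.5000; (r_i+r_j)·cross = 38·394.5000 = 14991.0000
edge 3: (19.5,34.5)→(5,38.5)  cross = 19.5·38.5 − 5·34.5 = 578.2500; (r_i+r_j)·cross = 24.5·578.2500 = 14167.1250
edge 4: (5,38.5)→(3.5,36.5)  cross = 5·36.5 − 3.5·38.5 = 47.7500; (r_i+r_j)·cross = 8.5·47.7500 = 405.8750
edge 5: (3.5,36.5)→(1,30)  cross = 3.5·30 − 1·36.5 = 68.5000; (r_i+r_j)·cross = 4.5·68.5000 = 308.2500
edge 6: (1,30)→(1,29.5)  cross = 1·29.5 − 1·30 = -0.5000; (r_i+r_j)·cross = 2·-0.5000 = -1.0000
Σcross = 810.0000 → A = |Σcross|/2 = 405.0000 mm²
Σ(r_i+r_j)·cross = 25204.7500 → first moment M = |Σ|/6 = 4200.7917
R_c = M/A = 4200.7917/405.0000 = 10.3723 mm
θ = 140° = 2.443461 rad
V = θ·R_c·A = 2.443461·10.3723·405.0000 = 10264.470 mm³

Volume = 10264.470 mm³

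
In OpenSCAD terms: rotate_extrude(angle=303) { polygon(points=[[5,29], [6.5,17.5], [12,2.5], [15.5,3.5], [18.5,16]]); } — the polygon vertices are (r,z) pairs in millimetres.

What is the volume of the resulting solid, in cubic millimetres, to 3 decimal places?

Volume = 10842.655 mm³

Profile (r,z), 5 vertices: (5,29) (6.5,17.5) (12,2.5) (15.5,3.5) (18.5,16)
edge 0: (5,29)→(6.5,17.5)  cross = 5·17.5 − 6.5·29 = -101.0000; (r_i+r_j)·cross = 11.5·-101.0000 = -1161.5000
edge 1: (6.5,17.5)→(12,2.5)  cross = 6.5·2.5 − 12·17.5 = -193.7500; (r_i+r_j)·cross = 18.5·-193.7500 = -3584.3750
edge 2: (12,2.5)→(15.5,3.5)  cross = 12·3.5 − 15.5·2.5 = 3.2500; (r_i+r_j)·cross = 27.5·3.2500 = 89.3750
edge 3: (15.5,3.5)→(18.5,16)  cross = 15.5·16 − 18.5·3.5 = 183.2500; (r_i+r_j)·cross = 34·183.2500 = 6230.5000
edge 4: (18.5,16)→(5,29)  cross = 18.5·29 − 5·16 = 456.5000; (r_i+r_j)·cross = 23.5·456.5000 = 10727.7500
Σcross = 348.2500 → A = |Σcross|/2 = 174.1250 mm²
Σ(r_i+r_j)·cross = 12301.7500 → first moment M = |Σ|/6 = 2050.2917
R_c = M/A = 2050.2917/174.1250 = 11.7748 mm
θ = 303° = 5.288348 rad
V = θ·R_c·A = 5.288348·11.7748·174.1250 = 10842.655 mm³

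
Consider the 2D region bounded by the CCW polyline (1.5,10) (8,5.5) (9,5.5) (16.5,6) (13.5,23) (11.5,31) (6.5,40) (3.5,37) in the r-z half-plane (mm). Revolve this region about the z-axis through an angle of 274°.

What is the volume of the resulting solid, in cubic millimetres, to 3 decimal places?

Volume = 13269.216 mm³

Profile (r,z), 8 vertices: (1.5,10) (8,5.5) (9,5.5) (16.5,6) (13.5,23) (11.5,31) (6.5,40) (3.5,37)
edge 0: (1.5,10)→(8,5.5)  cross = 1.5·5.5 − 8·10 = -71.7500; (r_i+r_j)·cross = 9.5·-71.7500 = -681.6250
edge 1: (8,5.5)→(9,5.5)  cross = 8·5.5 − 9·5.5 = -5.5000; (r_i+r_j)·cross = 17·-5.5000 = -93.5000
edge 2: (9,5.5)→(16.5,6)  cross = 9·6 − 16.5·5.5 = -36.7500; (r_i+r_j)·cross = 25.5·-36.7500 = -937.1250
edge 3: (16.5,6)→(13.5,23)  cross = 16.5·23 − 13.5·6 = 298.5000; (r_i+r_j)·cross = 30·298.5000 = 8955.0000
edge 4: (13.5,23)→(11.5,31)  cross = 13.5·31 − 11.5·23 = 154.0000; (r_i+r_j)·cross = 25·154.0000 = 3850.0000
edge 5: (11.5,31)→(6.5,40)  cross = 11.5·40 − 6.5·31 = 258.5000; (r_i+r_j)·cross = 18·258.5000 = 4653.0000
edge 6: (6.5,40)→(3.5,37)  cross = 6.5·37 − 3.5·40 = 100.5000; (r_i+r_j)·cross = 10·100.5000 = 1005.0000
edge 7: (3.5,37)→(1.5,10)  cross = 3.5·10 − 1.5·37 = -20.5000; (r_i+r_j)·cross = 5·-20.5000 = -102.5000
Σcross = 677.0000 → A = |Σcross|/2 = 338.5000 mm²
Σ(r_i+r_j)·cross = 16648.2500 → first moment M = |Σ|/6 = 2774.7083
R_c = M/A = 2774.7083/338.5000 = 8.1971 mm
θ = 274° = 4.782202 rad
V = θ·R_c·A = 4.782202·8.1971·338.5000 = 13269.216 mm³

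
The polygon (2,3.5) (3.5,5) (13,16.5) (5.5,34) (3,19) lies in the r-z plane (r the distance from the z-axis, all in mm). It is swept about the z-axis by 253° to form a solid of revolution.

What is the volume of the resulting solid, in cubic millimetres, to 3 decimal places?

Profile (r,z), 5 vertices: (2,3.5) (3.5,5) (13,16.5) (5.5,34) (3,19)
edge 0: (2,3.5)→(3.5,5)  cross = 2·5 − 3.5·3.5 = -2.2500; (r_i+r_j)·cross = 5.5·-2.2500 = -12.3750
edge 1: (3.5,5)→(13,16.5)  cross = 3.5·16.5 − 13·5 = -7.2500; (r_i+r_j)·cross = 16.5·-7.2500 = -119.6250
edge 2: (13,16.5)→(5.5,34)  cross = 13·34 − 5.5·16.5 = 351.2500; (r_i+r_j)·cross = 18.5·351.2500 = 6498.1250
edge 3: (5.5,34)→(3,19)  cross = 5.5·19 − 3·34 = 2.5000; (r_i+r_j)·cross = 8.5·2.5000 = 21.2500
edge 4: (3,19)→(2,3.5)  cross = 3·3.5 − 2·19 = -27.5000; (r_i+r_j)·cross = 5·-27.5000 = -137.5000
Σcross = 316.7500 → A = |Σcross|/2 = 158.3750 mm²
Σ(r_i+r_j)·cross = 6249.8750 → first moment M = |Σ|/6 = 1041.6458
R_c = M/A = 1041.6458/158.3750 = 6.5771 mm
θ = 253° = 4.415683 rad
V = θ·R_c·A = 4.415683·6.5771·158.3750 = 4599.578 mm³

Volume = 4599.578 mm³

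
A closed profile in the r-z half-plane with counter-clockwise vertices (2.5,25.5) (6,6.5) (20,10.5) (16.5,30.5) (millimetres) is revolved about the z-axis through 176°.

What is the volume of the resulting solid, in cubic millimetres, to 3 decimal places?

Profile (r,z), 4 vertices: (2.5,25.5) (6,6.5) (20,10.5) (16.5,30.5)
edge 0: (2.5,25.5)→(6,6.5)  cross = 2.5·6.5 − 6·25.5 = -136.7500; (r_i+r_j)·cross = 8.5·-136.7500 = -1162.3750
edge 1: (6,6.5)→(20,10.5)  cross = 6·10.5 − 20·6.5 = -67.0000; (r_i+r_j)·cross = 26·-67.0000 = -1742.0000
edge 2: (20,10.5)→(16.5,30.5)  cross = 20·30.5 − 16.5·10.5 = 436.7500; (r_i+r_j)·cross = 36.5·436.7500 = 15941.3750
edge 3: (16.5,30.5)→(2.5,25.5)  cross = 16.5·25.5 − 2.5·30.5 = 344.5000; (r_i+r_j)·cross = 19·344.5000 = 6545.5000
Σcross = 577.5000 → A = |Σcross|/2 = 288.7500 mm²
Σ(r_i+r_j)·cross = 19582.5000 → first moment M = |Σ|/6 = 3263.7500
R_c = M/A = 3263.7500/288.7500 = 11.3030 mm
θ = 176° = 3.071779 rad
V = θ·R_c·A = 3.071779·11.3030·288.7500 = 10025.520 mm³

Volume = 10025.520 mm³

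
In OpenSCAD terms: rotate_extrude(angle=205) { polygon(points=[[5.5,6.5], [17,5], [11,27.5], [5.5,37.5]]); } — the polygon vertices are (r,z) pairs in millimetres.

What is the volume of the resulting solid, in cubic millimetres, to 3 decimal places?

Profile (r,z), 4 vertices: (5.5,6.5) (17,5) (11,27.5) (5.5,37.5)
edge 0: (5.5,6.5)→(17,5)  cross = 5.5·5 − 17·6.5 = -83.0000; (r_i+r_j)·cross = 22.5·-83.0000 = -1867.5000
edge 1: (17,5)→(11,27.5)  cross = 17·27.5 − 11·5 = 412.5000; (r_i+r_j)·cross = 28·412.5000 = 11550.0000
edge 2: (11,27.5)→(5.5,37.5)  cross = 11·37.5 − 5.5·27.5 = 261.2500; (r_i+r_j)·cross = 16.5·261.2500 = 4310.6250
edge 3: (5.5,37.5)→(5.5,6.5)  cross = 5.5·6.5 − 5.5·37.5 = -170.5000; (r_i+r_j)·cross = 11·-170.5000 = -1875.5000
Σcross = 420.2500 → A = |Σcross|/2 = 210.1250 mm²
Σ(r_i+r_j)·cross = 12117.6250 → first moment M = |Σ|/6 = 2019.6042
R_c = M/A = 2019.6042/210.1250 = 9.6114 mm
θ = 205° = 3.577925 rad
V = θ·R_c·A = 3.577925·9.6114·210.1250 = 7225.992 mm³

Volume = 7225.992 mm³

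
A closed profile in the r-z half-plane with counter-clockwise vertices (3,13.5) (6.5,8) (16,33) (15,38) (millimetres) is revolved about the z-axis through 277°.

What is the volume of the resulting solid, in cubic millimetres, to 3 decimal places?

Profile (r,z), 4 vertices: (3,13.5) (6.5,8) (16,33) (15,38)
edge 0: (3,13.5)→(6.5,8)  cross = 3·8 − 6.5·13.5 = -63.7500; (r_i+r_j)·cross = 9.5·-63.7500 = -605.6250
edge 1: (6.5,8)→(16,33)  cross = 6.5·33 − 16·8 = 86.5000; (r_i+r_j)·cross = 22.5·86.5000 = 1946.2500
edge 2: (16,33)→(15,38)  cross = 16·38 − 15·33 = 113.0000; (r_i+r_j)·cross = 31·113.0000 = 3503.0000
edge 3: (15,38)→(3,13.5)  cross = 15·13.5 − 3·38 = 88.5000; (r_i+r_j)·cross = 18·88.5000 = 1593.0000
Σcross = 224.2500 → A = |Σcross|/2 = 112.1250 mm²
Σ(r_i+r_j)·cross = 6436.6250 → first moment M = |Σ|/6 = 1072.7708
R_c = M/A = 1072.7708/112.1250 = 9.5676 mm
θ = 277° = 4.834562 rad
V = θ·R_c·A = 4.834562·9.5676·112.1250 = 5186.377 mm³

Volume = 5186.377 mm³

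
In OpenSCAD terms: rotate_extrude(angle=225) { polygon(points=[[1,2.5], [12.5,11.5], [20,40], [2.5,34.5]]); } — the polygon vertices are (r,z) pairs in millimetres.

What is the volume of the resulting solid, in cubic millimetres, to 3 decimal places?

Profile (r,z), 4 vertices: (1,2.5) (12.5,11.5) (20,40) (2.5,34.5)
edge 0: (1,2.5)→(12.5,11.5)  cross = 1·11.5 − 12.5·2.5 = -19.7500; (r_i+r_j)·cross = 13.5·-19.7500 = -266.6250
edge 1: (12.5,11.5)→(20,40)  cross = 12.5·40 − 20·11.5 = 270.0000; (r_i+r_j)·cross = 32.5·270.0000 = 8775.0000
edge 2: (20,40)→(2.5,34.5)  cross = 20·34.5 − 2.5·40 = 590.0000; (r_i+r_j)·cross = 22.5·590.0000 = 13275.0000
edge 3: (2.5,34.5)→(1,2.5)  cross = 2.5·2.5 − 1·34.5 = -28.2500; (r_i+r_j)·cross = 3.5·-28.2500 = -98.8750
Σcross = 812.0000 → A = |Σcross|/2 = 406.0000 mm²
Σ(r_i+r_j)·cross = 21684.5000 → first moment M = |Σ|/6 = 3614.0833
R_c = M/A = 3614.0833/406.0000 = 8.9017 mm
θ = 225° = 3.926991 rad
V = θ·R_c·A = 3.926991·8.9017·406.0000 = 14192.472 mm³

Volume = 14192.472 mm³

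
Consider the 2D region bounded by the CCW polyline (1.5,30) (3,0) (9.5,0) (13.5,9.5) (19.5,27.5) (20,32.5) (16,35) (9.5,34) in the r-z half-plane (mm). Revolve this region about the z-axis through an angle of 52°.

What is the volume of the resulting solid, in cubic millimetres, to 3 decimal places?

Profile (r,z), 8 vertices: (1.5,30) (3,0) (9.5,0) (13.5,9.5) (19.5,27.5) (20,32.5) (16,35) (9.5,34)
edge 0: (1.5,30)→(3,0)  cross = 1.5·0 − 3·30 = -90.0000; (r_i+r_j)·cross = 4.5·-90.0000 = -405.0000
edge 1: (3,0)→(9.5,0)  cross = 3·0 − 9.5·0 = 0.0000; (r_i+r_j)·cross = 12.5·0.0000 = 0.0000
edge 2: (9.5,0)→(13.5,9.5)  cross = 9.5·9.5 − 13.5·0 = 90.2500; (r_i+r_j)·cross = 23·90.2500 = 2075.7500
edge 3: (13.5,9.5)→(19.5,27.5)  cross = 13.5·27.5 − 19.5·9.5 = 186.0000; (r_i+r_j)·cross = 33·186.0000 = 6138.0000
edge 4: (19.5,27.5)→(20,32.5)  cross = 19.5·32.5 − 20·27.5 = 83.7500; (r_i+r_j)·cross = 39.5·83.7500 = 3308.1250
edge 5: (20,32.5)→(16,35)  cross = 20·35 − 16·32.5 = 180.0000; (r_i+r_j)·cross = 36·180.0000 = 6480.0000
edge 6: (16,35)→(9.5,34)  cross = 16·34 − 9.5·35 = 211.5000; (r_i+r_j)·cross = 25.5·211.5000 = 5393.2500
edge 7: (9.5,34)→(1.5,30)  cross = 9.5·30 − 1.5·34 = 234.0000; (r_i+r_j)·cross = 11·234.0000 = 2574.0000
Σcross = 895.5000 → A = |Σcross|/2 = 447.7500 mm²
Σ(r_i+r_j)·cross = 25564.1250 → first moment M = |Σ|/6 = 4260.6875
R_c = M/A = 4260.6875/447.7500 = 9.5158 mm
θ = 52° = 0.907571 rad
V = θ·R_c·A = 0.907571·9.5158·447.7500 = 3866.877 mm³

Volume = 3866.877 mm³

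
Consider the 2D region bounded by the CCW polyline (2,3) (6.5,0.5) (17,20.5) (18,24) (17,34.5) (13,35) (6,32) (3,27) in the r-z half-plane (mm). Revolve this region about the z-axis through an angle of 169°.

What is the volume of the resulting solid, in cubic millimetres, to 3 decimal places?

Volume = 9965.921 mm³

Profile (r,z), 8 vertices: (2,3) (6.5,0.5) (17,20.5) (18,24) (17,34.5) (13,35) (6,32) (3,27)
edge 0: (2,3)→(6.5,0.5)  cross = 2·0.5 − 6.5·3 = -18.5000; (r_i+r_j)·cross = 8.5·-18.5000 = -157.2500
edge 1: (6.5,0.5)→(17,20.5)  cross = 6.5·20.5 − 17·0.5 = 124.7500; (r_i+r_j)·cross = 23.5·124.7500 = 2931.6250
edge 2: (17,20.5)→(18,24)  cross = 17·24 − 18·20.5 = 39.0000; (r_i+r_j)·cross = 35·39.0000 = 1365.0000
edge 3: (18,24)→(17,34.5)  cross = 18·34.5 − 17·24 = 213.0000; (r_i+r_j)·cross = 35·213.0000 = 7455.0000
edge 4: (17,34.5)→(13,35)  cross = 17·35 − 13·34.5 = 146.5000; (r_i+r_j)·cross = 30·146.5000 = 4395.0000
edge 5: (13,35)→(6,32)  cross = 13·32 − 6·35 = 206.0000; (r_i+r_j)·cross = 19·206.0000 = 3914.0000
edge 6: (6,32)→(3,27)  cross = 6·27 − 3·32 = 66.0000; (r_i+r_j)·cross = 9·66.0000 = 594.0000
edge 7: (3,27)→(2,3)  cross = 3·3 − 2·27 = -45.0000; (r_i+r_j)·cross = 5·-45.0000 = -225.0000
Σcross = 731.7500 → A = |Σcross|/2 = 365.8750 mm²
Σ(r_i+r_j)·cross = 20272.3750 → first moment M = |Σ|/6 = 3378.7292
R_c = M/A = 3378.7292/365.8750 = 9.2347 mm
θ = 169° = 2.949606 rad
V = θ·R_c·A = 2.949606·9.2347·365.8750 = 9965.921 mm³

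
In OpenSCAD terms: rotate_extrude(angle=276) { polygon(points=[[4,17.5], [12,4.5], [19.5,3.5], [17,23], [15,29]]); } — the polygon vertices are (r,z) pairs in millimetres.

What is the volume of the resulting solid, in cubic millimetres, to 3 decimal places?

Profile (r,z), 5 vertices: (4,17.5) (12,4.5) (19.5,3.5) (17,23) (15,29)
edge 0: (4,17.5)→(12,4.5)  cross = 4·4.5 − 12·17.5 = -192.0000; (r_i+r_j)·cross = 16·-192.0000 = -3072.0000
edge 1: (12,4.5)→(19.5,3.5)  cross = 12·3.5 − 19.5·4.5 = -45.7500; (r_i+r_j)·cross = 31.5·-45.7500 = -1441.1250
edge 2: (19.5,3.5)→(17,23)  cross = 19.5·23 − 17·3.5 = 389.0000; (r_i+r_j)·cross = 36.5·389.0000 = 14198.5000
edge 3: (17,23)→(15,29)  cross = 17·29 − 15·23 = 148.0000; (r_i+r_j)·cross = 32·148.0000 = 4736.0000
edge 4: (15,29)→(4,17.5)  cross = 15·17.5 − 4·29 = 146.5000; (r_i+r_j)·cross = 19·146.5000 = 2783.5000
Σcross = 445.7500 → A = |Σcross|/2 = 222.8750 mm²
Σ(r_i+r_j)·cross = 17204.8750 → first moment M = |Σ|/6 = 2867.4792
R_c = M/A = 2867.4792/222.8750 = 12.8659 mm
θ = 276° = 4.817109 rad
V = θ·R_c·A = 4.817109·12.8659·222.8750 = 13812.959 mm³

Volume = 13812.959 mm³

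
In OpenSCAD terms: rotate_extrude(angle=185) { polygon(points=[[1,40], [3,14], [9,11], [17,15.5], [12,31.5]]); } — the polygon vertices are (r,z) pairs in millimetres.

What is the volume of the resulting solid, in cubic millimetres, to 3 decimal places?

Volume = 7098.647 mm³

Profile (r,z), 5 vertices: (1,40) (3,14) (9,11) (17,15.5) (12,31.5)
edge 0: (1,40)→(3,14)  cross = 1·14 − 3·40 = -106.0000; (r_i+r_j)·cross = 4·-106.0000 = -424.0000
edge 1: (3,14)→(9,11)  cross = 3·11 − 9·14 = -93.0000; (r_i+r_j)·cross = 12·-93.0000 = -1116.0000
edge 2: (9,11)→(17,15.5)  cross = 9·15.5 − 17·11 = -47.5000; (r_i+r_j)·cross = 26·-47.5000 = -1235.0000
edge 3: (17,15.5)→(12,31.5)  cross = 17·31.5 − 12·15.5 = 349.5000; (r_i+r_j)·cross = 29·349.5000 = 10135.5000
edge 4: (12,31.5)→(1,40)  cross = 12·40 − 1·31.5 = 448.5000; (r_i+r_j)·cross = 13·448.5000 = 5830.5000
Σcross = 551.5000 → A = |Σcross|/2 = 275.7500 mm²
Σ(r_i+r_j)·cross = 13191.0000 → first moment M = |Σ|/6 = 2198.5000
R_c = M/A = 2198.5000/275.7500 = 7.9728 mm
θ = 185° = 3.228859 rad
V = θ·R_c·A = 3.228859·7.9728·275.7500 = 7098.647 mm³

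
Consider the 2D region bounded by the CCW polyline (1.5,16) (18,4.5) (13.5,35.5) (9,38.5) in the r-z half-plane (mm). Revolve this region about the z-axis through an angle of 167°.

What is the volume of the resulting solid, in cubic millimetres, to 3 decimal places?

Profile (r,z), 4 vertices: (1.5,16) (18,4.5) (13.5,35.5) (9,38.5)
edge 0: (1.5,16)→(18,4.5)  cross = 1.5·4.5 − 18·16 = -281.2500; (r_i+r_j)·cross = 19.5·-281.2500 = -5484.3750
edge 1: (18,4.5)→(13.5,35.5)  cross = 18·35.5 − 13.5·4.5 = 578.2500; (r_i+r_j)·cross = 31.5·578.2500 = 18214.8750
edge 2: (13.5,35.5)→(9,38.5)  cross = 13.5·38.5 − 9·35.5 = 200.2500; (r_i+r_j)·cross = 22.5·200.2500 = 4505.6250
edge 3: (9,38.5)→(1.5,16)  cross = 9·16 − 1.5·38.5 = 86.2500; (r_i+r_j)·cross = 10.5·86.2500 = 905.6250
Σcross = 583.5000 → A = |Σcross|/2 = 291.7500 mm²
Σ(r_i+r_j)·cross = 18141.7500 → first moment M = |Σ|/6 = 3023.6250
R_c = M/A = 3023.6250/291.7500 = 10.3638 mm
θ = 167° = 2.914700 rad
V = θ·R_c·A = 2.914700·10.3638·291.7500 = 8812.959 mm³

Volume = 8812.959 mm³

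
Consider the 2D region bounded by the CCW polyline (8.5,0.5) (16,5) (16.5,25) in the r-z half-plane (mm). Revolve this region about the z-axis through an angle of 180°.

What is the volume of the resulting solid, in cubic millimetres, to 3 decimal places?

Volume = 3171.830 mm³

Profile (r,z), 3 vertices: (8.5,0.5) (16,5) (16.5,25)
edge 0: (8.5,0.5)→(16,5)  cross = 8.5·5 − 16·0.5 = 34.5000; (r_i+r_j)·cross = 24.5·34.5000 = 845.2500
edge 1: (16,5)→(16.5,25)  cross = 16·25 − 16.5·5 = 317.5000; (r_i+r_j)·cross = 32.5·317.5000 = 10318.7500
edge 2: (16.5,25)→(8.5,0.5)  cross = 16.5·0.5 − 8.5·25 = -204.2500; (r_i+r_j)·cross = 25·-204.2500 = -5106.2500
Σcross = 147.7500 → A = |Σcross|/2 = 73.8750 mm²
Σ(r_i+r_j)·cross = 6057.7500 → first moment M = |Σ|/6 = 1009.6250
R_c = M/A = 1009.6250/73.8750 = 13.6667 mm
θ = 180° = 3.141593 rad
V = θ·R_c·A = 3.141593·13.6667·73.8750 = 3171.830 mm³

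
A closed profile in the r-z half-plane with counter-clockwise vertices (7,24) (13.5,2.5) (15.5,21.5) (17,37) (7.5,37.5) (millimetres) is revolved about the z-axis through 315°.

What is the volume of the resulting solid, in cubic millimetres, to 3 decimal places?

Profile (r,z), 5 vertices: (7,24) (13.5,2.5) (15.5,21.5) (17,37) (7.5,37.5)
edge 0: (7,24)→(13.5,2.5)  cross = 7·2.5 − 13.5·24 = -306.5000; (r_i+r_j)·cross = 20.5·-306.5000 = -6283.2500
edge 1: (13.5,2.5)→(15.5,21.5)  cross = 13.5·21.5 − 15.5·2.5 = 251.5000; (r_i+r_j)·cross = 29·251.5000 = 7293.5000
edge 2: (15.5,21.5)→(17,37)  cross = 15.5·37 − 17·21.5 = 208.0000; (r_i+r_j)·cross = 32.5·208.0000 = 6760.0000
edge 3: (17,37)→(7.5,37.5)  cross = 17·37.5 − 7.5·37 = 360.0000; (r_i+r_j)·cross = 24.5·360.0000 = 8820.0000
edge 4: (7.5,37.5)→(7,24)  cross = 7.5·24 − 7·37.5 = -82.5000; (r_i+r_j)·cross = 14.5·-82.5000 = -1196.2500
Σcross = 430.5000 → A = |Σcross|/2 = 215.2500 mm²
Σ(r_i+r_j)·cross = 15394.0000 → first moment M = |Σ|/6 = 2565.6667
R_c = M/A = 2565.6667/215.2500 = 11.9195 mm
θ = 315° = 5.497787 rad
V = θ·R_c·A = 5.497787·11.9195·215.2500 = 14105.489 mm³

Volume = 14105.489 mm³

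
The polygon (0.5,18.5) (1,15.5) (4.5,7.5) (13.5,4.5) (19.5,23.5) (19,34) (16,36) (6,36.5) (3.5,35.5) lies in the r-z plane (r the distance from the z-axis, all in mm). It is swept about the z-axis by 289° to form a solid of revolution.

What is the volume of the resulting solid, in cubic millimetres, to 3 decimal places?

Volume = 23611.076 mm³

Profile (r,z), 9 vertices: (0.5,18.5) (1,15.5) (4.5,7.5) (13.5,4.5) (19.5,23.5) (19,34) (16,36) (6,36.5) (3.5,35.5)
edge 0: (0.5,18.5)→(1,15.5)  cross = 0.5·15.5 − 1·18.5 = -10.7500; (r_i+r_j)·cross = 1.5·-10.7500 = -16.1250
edge 1: (1,15.5)→(4.5,7.5)  cross = 1·7.5 − 4.5·15.5 = -62.2500; (r_i+r_j)·cross = 5.5·-62.2500 = -342.3750
edge 2: (4.5,7.5)→(13.5,4.5)  cross = 4.5·4.5 − 13.5·7.5 = -81.0000; (r_i+r_j)·cross = 18·-81.0000 = -1458.0000
edge 3: (13.5,4.5)→(19.5,23.5)  cross = 13.5·23.5 − 19.5·4.5 = 229.5000; (r_i+r_j)·cross = 33·229.5000 = 7573.5000
edge 4: (19.5,23.5)→(19,34)  cross = 19.5·34 − 19·23.5 = 216.5000; (r_i+r_j)·cross = 38.5·216.5000 = 8335.2500
edge 5: (19,34)→(16,36)  cross = 19·36 − 16·34 = 140.0000; (r_i+r_j)·cross = 35·140.0000 = 4900.0000
edge 6: (16,36)→(6,36.5)  cross = 16·36.5 − 6·36 = 368.0000; (r_i+r_j)·cross = 22·368.0000 = 8096.0000
edge 7: (6,36.5)→(3.5,35.5)  cross = 6·35.5 − 3.5·36.5 = 85.2500; (r_i+r_j)·cross = 9.5·85.2500 = 809.8750
edge 8: (3.5,35.5)→(0.5,18.5)  cross = 3.5·18.5 − 0.5·35.5 = 47.0000; (r_i+r_j)·cross = 4·47.0000 = 188.0000
Σcross = 932.2500 → A = |Σcross|/2 = 466.1250 mm²
Σ(r_i+r_j)·cross = 28086.1250 → first moment M = |Σ|/6 = 4681.0208
R_c = M/A = 4681.0208/466.1250 = 10.0424 mm
θ = 289° = 5.044002 rad
V = θ·R_c·A = 5.044002·10.0424·466.1250 = 23611.076 mm³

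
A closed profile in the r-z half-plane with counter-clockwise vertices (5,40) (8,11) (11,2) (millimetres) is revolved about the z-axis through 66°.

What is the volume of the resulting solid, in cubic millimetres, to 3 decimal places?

Volume = 276.460 mm³

Profile (r,z), 3 vertices: (5,40) (8,11) (11,2)
edge 0: (5,40)→(8,11)  cross = 5·11 − 8·40 = -265.0000; (r_i+r_j)·cross = 13·-265.0000 = -3445.0000
edge 1: (8,11)→(11,2)  cross = 8·2 − 11·11 = -105.0000; (r_i+r_j)·cross = 19·-105.0000 = -1995.0000
edge 2: (11,2)→(5,40)  cross = 11·40 − 5·2 = 430.0000; (r_i+r_j)·cross = 16·430.0000 = 6880.0000
Σcross = 60.0000 → A = |Σcross|/2 = 30.0000 mm²
Σ(r_i+r_j)·cross = 1440.0000 → first moment M = |Σ|/6 = 240.0000
R_c = M/A = 240.0000/30.0000 = 8.0000 mm
θ = 66° = 1.151917 rad
V = θ·R_c·A = 1.151917·8.0000·30.0000 = 276.460 mm³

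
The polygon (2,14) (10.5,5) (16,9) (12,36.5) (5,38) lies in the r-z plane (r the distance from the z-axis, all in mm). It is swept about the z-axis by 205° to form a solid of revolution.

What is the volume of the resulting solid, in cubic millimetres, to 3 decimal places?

Profile (r,z), 5 vertices: (2,14) (10.5,5) (16,9) (12,36.5) (5,38)
edge 0: (2,14)→(10.5,5)  cross = 2·5 − 10.5·14 = -137.0000; (r_i+r_j)·cross = 12.5·-137.0000 = -1712.5000
edge 1: (10.5,5)→(16,9)  cross = 10.5·9 − 16·5 = 14.5000; (r_i+r_j)·cross = 26.5·14.5000 = 384.2500
edge 2: (16,9)→(12,36.5)  cross = 16·36.5 − 12·9 = 476.0000; (r_i+r_j)·cross = 28·476.0000 = 13328.0000
edge 3: (12,36.5)→(5,38)  cross = 12·38 − 5·36.5 = 273.5000; (r_i+r_j)·cross = 17·273.5000 = 4649.5000
edge 4: (5,38)→(2,14)  cross = 5·14 − 2·38 = -6.0000; (r_i+r_j)·cross = 7·-6.0000 = -42.0000
Σcross = 621.0000 → A = |Σcross|/2 = 310.5000 mm²
Σ(r_i+r_j)·cross = 16607.2500 → first moment M = |Σ|/6 = 2767.8750
R_c = M/A = 2767.8750/310.5000 = 8.9143 mm
θ = 205° = 3.577925 rad
V = θ·R_c·A = 3.577925·8.9143·310.5000 = 9903.249 mm³

Volume = 9903.249 mm³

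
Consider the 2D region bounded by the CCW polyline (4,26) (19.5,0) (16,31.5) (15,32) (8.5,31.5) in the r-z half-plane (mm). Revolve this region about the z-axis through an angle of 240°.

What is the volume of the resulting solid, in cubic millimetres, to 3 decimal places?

Profile (r,z), 5 vertices: (4,26) (19.5,0) (16,31.5) (15,32) (8.5,31.5)
edge 0: (4,26)→(19.5,0)  cross = 4·0 − 19.5·26 = -507.0000; (r_i+r_j)·cross = 23.5·-507.0000 = -11914.5000
edge 1: (19.5,0)→(16,31.5)  cross = 19.5·31.5 − 16·0 = 614.2500; (r_i+r_j)·cross = 35.5·614.2500 = 21805.8750
edge 2: (16,31.5)→(15,32)  cross = 16·32 − 15·31.5 = 39.5000; (r_i+r_j)·cross = 31·39.5000 = 1224.5000
edge 3: (15,32)→(8.5,31.5)  cross = 15·31.5 − 8.5·32 = 200.5000; (r_i+r_j)·cross = 23.5·200.5000 = 4711.7500
edge 4: (8.5,31.5)→(4,26)  cross = 8.5·26 − 4·31.5 = 95.0000; (r_i+r_j)·cross = 12.5·95.0000 = 1187.5000
Σcross = 442.2500 → A = |Σcross|/2 = 221.1250 mm²
Σ(r_i+r_j)·cross = 17015.1250 → first moment M = |Σ|/6 = 2835.8542
R_c = M/A = 2835.8542/221.1250 = 12.8247 mm
θ = 240° = 4.188790 rad
V = θ·R_c·A = 4.188790·12.8247·221.1250 = 11878.798 mm³

Volume = 11878.798 mm³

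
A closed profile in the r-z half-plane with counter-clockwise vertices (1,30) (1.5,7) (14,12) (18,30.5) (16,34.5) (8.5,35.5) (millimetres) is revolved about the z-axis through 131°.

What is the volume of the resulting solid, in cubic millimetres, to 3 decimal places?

Volume = 7147.085 mm³

Profile (r,z), 6 vertices: (1,30) (1.5,7) (14,12) (18,30.5) (16,34.5) (8.5,35.5)
edge 0: (1,30)→(1.5,7)  cross = 1·7 − 1.5·30 = -38.0000; (r_i+r_j)·cross = 2.5·-38.0000 = -95.0000
edge 1: (1.5,7)→(14,12)  cross = 1.5·12 − 14·7 = -80.0000; (r_i+r_j)·cross = 15.5·-80.0000 = -1240.0000
edge 2: (14,12)→(18,30.5)  cross = 14·30.5 − 18·12 = 211.0000; (r_i+r_j)·cross = 32·211.0000 = 6752.0000
edge 3: (18,30.5)→(16,34.5)  cross = 18·34.5 − 16·30.5 = 133.0000; (r_i+r_j)·cross = 34·133.0000 = 4522.0000
edge 4: (16,34.5)→(8.5,35.5)  cross = 16·35.5 − 8.5·34.5 = 274.7500; (r_i+r_j)·cross = 24.5·274.7500 = 6731.3750
edge 5: (8.5,35.5)→(1,30)  cross = 8.5·30 − 1·35.5 = 219.5000; (r_i+r_j)·cross = 9.5·219.5000 = 2085.2500
Σcross = 720.2500 → A = |Σcross|/2 = 360.1250 mm²
Σ(r_i+r_j)·cross = 18755.6250 → first moment M = |Σ|/6 = 3125.9375
R_c = M/A = 3125.9375/360.1250 = 8.6801 mm
θ = 131° = 2.286381 rad
V = θ·R_c·A = 2.286381·8.6801·360.1250 = 7147.085 mm³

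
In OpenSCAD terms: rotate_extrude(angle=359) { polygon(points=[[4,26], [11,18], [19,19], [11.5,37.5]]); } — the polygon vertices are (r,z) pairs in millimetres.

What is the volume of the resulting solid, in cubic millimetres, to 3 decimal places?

Profile (r,z), 4 vertices: (4,26) (11,18) (19,19) (11.5,37.5)
edge 0: (4,26)→(11,18)  cross = 4·18 − 11·26 = -214.0000; (r_i+r_j)·cross = 15·-214.0000 = -3210.0000
edge 1: (11,18)→(19,19)  cross = 11·19 − 19·18 = -133.0000; (r_i+r_j)·cross = 30·-133.0000 = -3990.0000
edge 2: (19,19)→(11.5,37.5)  cross = 19·37.5 − 11.5·19 = 494.0000; (r_i+r_j)·cross = 30.5·494.0000 = 15067.0000
edge 3: (11.5,37.5)→(4,26)  cross = 11.5·26 − 4·37.5 = 149.0000; (r_i+r_j)·cross = 15.5·149.0000 = 2309.5000
Σcross = 296.0000 → A = |Σcross|/2 = 148.0000 mm²
Σ(r_i+r_j)·cross = 10176.5000 → first moment M = |Σ|/6 = 1696.0833
R_c = M/A = 1696.0833/148.0000 = 11.4600 mm
θ = 359° = 6.265732 rad
V = θ·R_c·A = 6.265732·11.4600·148.0000 = 10627.204 mm³

Volume = 10627.204 mm³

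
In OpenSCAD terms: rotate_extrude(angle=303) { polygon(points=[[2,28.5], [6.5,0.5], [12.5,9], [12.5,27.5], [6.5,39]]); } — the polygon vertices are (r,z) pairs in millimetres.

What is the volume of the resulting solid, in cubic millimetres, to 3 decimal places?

Profile (r,z), 5 vertices: (2,28.5) (6.5,0.5) (12.5,9) (12.5,27.5) (6.5,39)
edge 0: (2,28.5)→(6.5,0.5)  cross = 2·0.5 − 6.5·28.5 = -184.2500; (r_i+r_j)·cross = 8.5·-184.2500 = -1566.1250
edge 1: (6.5,0.5)→(12.5,9)  cross = 6.5·9 − 12.5·0.5 = 52.2500; (r_i+r_j)·cross = 19·52.2500 = 992.7500
edge 2: (12.5,9)→(12.5,27.5)  cross = 12.5·27.5 − 12.5·9 = 231.2500; (r_i+r_j)·cross = 25·231.2500 = 5781.2500
edge 3: (12.5,27.5)→(6.5,39)  cross = 12.5·39 − 6.5·27.5 = 308.7500; (r_i+r_j)·cross = 19·308.7500 = 5866.2500
edge 4: (6.5,39)→(2,28.5)  cross = 6.5·28.5 − 2·39 = 107.2500; (r_i+r_j)·cross = 8.5·107.2500 = 911.6250
Σcross = 515.2500 → A = |Σcross|/2 = 257.6250 mm²
Σ(r_i+r_j)·cross = 11985.7500 → first moment M = |Σ|/6 = 1997.6250
R_c = M/A = 1997.6250/257.6250 = 7.7540 mm
θ = 303° = 5.288348 rad
V = θ·R_c·A = 5.288348·7.7540·257.6250 = 10564.135 mm³

Volume = 10564.135 mm³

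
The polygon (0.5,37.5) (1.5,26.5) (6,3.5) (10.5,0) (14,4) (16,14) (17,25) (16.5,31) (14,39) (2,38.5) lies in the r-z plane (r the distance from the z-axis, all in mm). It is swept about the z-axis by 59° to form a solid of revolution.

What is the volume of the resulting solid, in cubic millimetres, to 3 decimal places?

Volume = 4501.763 mm³

Profile (r,z), 10 vertices: (0.5,37.5) (1.5,26.5) (6,3.5) (10.5,0) (14,4) (16,14) (17,25) (16.5,31) (14,39) (2,38.5)
edge 0: (0.5,37.5)→(1.5,26.5)  cross = 0.5·26.5 − 1.5·37.5 = -43.0000; (r_i+r_j)·cross = 2·-43.0000 = -86.0000
edge 1: (1.5,26.5)→(6,3.5)  cross = 1.5·3.5 − 6·26.5 = -153.7500; (r_i+r_j)·cross = 7.5·-153.7500 = -1153.1250
edge 2: (6,3.5)→(10.5,0)  cross = 6·0 − 10.5·3.5 = -36.7500; (r_i+r_j)·cross = 16.5·-36.7500 = -606.3750
edge 3: (10.5,0)→(14,4)  cross = 10.5·4 − 14·0 = 42.0000; (r_i+r_j)·cross = 24.5·42.0000 = 1029.0000
edge 4: (14,4)→(16,14)  cross = 14·14 − 16·4 = 132.0000; (r_i+r_j)·cross = 30·132.0000 = 3960.0000
edge 5: (16,14)→(17,25)  cross = 16·25 − 17·14 = 162.0000; (r_i+r_j)·cross = 33·162.0000 = 5346.0000
edge 6: (17,25)→(16.5,31)  cross = 17·31 − 16.5·25 = 114.5000; (r_i+r_j)·cross = 33.5·114.5000 = 3835.7500
edge 7: (16.5,31)→(14,39)  cross = 16.5·39 − 14·31 = 209.5000; (r_i+r_j)·cross = 30.5·209.5000 = 6389.7500
edge 8: (14,39)→(2,38.5)  cross = 14·38.5 − 2·39 = 461.0000; (r_i+r_j)·cross = 16·461.0000 = 7376.0000
edge 9: (2,38.5)→(0.5,37.5)  cross = 2·37.5 − 0.5·38.5 = 55.7500; (r_i+r_j)·cross = 2.5·55.7500 = 139.3750
Σcross = 943.2500 → A = |Σcross|/2 = 471.6250 mm²
Σ(r_i+r_j)·cross = 26230.3750 → first moment M = |Σ|/6 = 4371.7292
R_c = M/A = 4371.7292/471.6250 = 9.2695 mm
θ = 59° = 1.029744 rad
V = θ·R_c·A = 1.029744·9.2695·471.6250 = 4501.763 mm³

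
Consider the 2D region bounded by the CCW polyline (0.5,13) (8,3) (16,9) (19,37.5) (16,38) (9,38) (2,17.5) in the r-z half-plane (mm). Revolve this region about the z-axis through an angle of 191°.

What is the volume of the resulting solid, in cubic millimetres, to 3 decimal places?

Volume = 14767.407 mm³

Profile (r,z), 7 vertices: (0.5,13) (8,3) (16,9) (19,37.5) (16,38) (9,38) (2,17.5)
edge 0: (0.5,13)→(8,3)  cross = 0.5·3 − 8·13 = -102.5000; (r_i+r_j)·cross = 8.5·-102.5000 = -871.2500
edge 1: (8,3)→(16,9)  cross = 8·9 − 16·3 = 24.0000; (r_i+r_j)·cross = 24·24.0000 = 576.0000
edge 2: (16,9)→(19,37.5)  cross = 16·37.5 − 19·9 = 429.0000; (r_i+r_j)·cross = 35·429.0000 = 15015.0000
edge 3: (19,37.5)→(16,38)  cross = 19·38 − 16·37.5 = 122.0000; (r_i+r_j)·cross = 35·122.0000 = 4270.0000
edge 4: (16,38)→(9,38)  cross = 16·38 − 9·38 = 266.0000; (r_i+r_j)·cross = 25·266.0000 = 6650.0000
edge 5: (9,38)→(2,17.5)  cross = 9·17.5 − 2·38 = 81.5000; (r_i+r_j)·cross = 11·81.5000 = 896.5000
edge 6: (2,17.5)→(0.5,13)  cross = 2·13 − 0.5·17.5 = 17.2500; (r_i+r_j)·cross = 2.5·17.2500 = 43.1250
Σcross = 837.2500 → A = |Σcross|/2 = 418.6250 mm²
Σ(r_i+r_j)·cross = 26579.3750 → first moment M = |Σ|/6 = 4429.8958
R_c = M/A = 4429.8958/418.6250 = 10.5820 mm
θ = 191° = 3.333579 rad
V = θ·R_c·A = 3.333579·10.5820·418.6250 = 14767.407 mm³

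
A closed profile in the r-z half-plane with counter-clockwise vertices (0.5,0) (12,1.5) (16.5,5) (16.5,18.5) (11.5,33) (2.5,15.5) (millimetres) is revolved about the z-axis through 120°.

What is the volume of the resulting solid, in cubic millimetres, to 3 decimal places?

Profile (r,z), 6 vertices: (0.5,0) (12,1.5) (16.5,5) (16.5,18.5) (11.5,33) (2.5,15.5)
edge 0: (0.5,0)→(12,1.5)  cross = 0.5·1.5 − 12·0 = 0.7500; (r_i+r_j)·cross = 12.5·0.7500 = 9.3750
edge 1: (12,1.5)→(16.5,5)  cross = 12·5 − 16.5·1.5 = 35.2500; (r_i+r_j)·cross = 28.5·35.2500 = 1004.6250
edge 2: (16.5,5)→(16.5,18.5)  cross = 16.5·18.5 − 16.5·5 = 222.7500; (r_i+r_j)·cross = 33·222.7500 = 7350.7500
edge 3: (16.5,18.5)→(11.5,33)  cross = 16.5·33 − 11.5·18.5 = 331.7500; (r_i+r_j)·cross = 28·331.7500 = 9289.0000
edge 4: (11.5,33)→(2.5,15.5)  cross = 11.5·15.5 − 2.5·33 = 95.7500; (r_i+r_j)·cross = 14·95.7500 = 1340.5000
edge 5: (2.5,15.5)→(0.5,0)  cross = 2.5·0 − 0.5·15.5 = -7.7500; (r_i+r_j)·cross = 3·-7.7500 = -23.2500
Σcross = 678.5000 → A = |Σcross|/2 = 339.2500 mm²
Σ(r_i+r_j)·cross = 18971.0000 → first moment M = |Σ|/6 = 3161.8333
R_c = M/A = 3161.8333/339.2500 = 9.3201 mm
θ = 120° = 2.094395 rad
V = θ·R_c·A = 2.094395·9.3201·339.2500 = 6622.128 mm³

Volume = 6622.128 mm³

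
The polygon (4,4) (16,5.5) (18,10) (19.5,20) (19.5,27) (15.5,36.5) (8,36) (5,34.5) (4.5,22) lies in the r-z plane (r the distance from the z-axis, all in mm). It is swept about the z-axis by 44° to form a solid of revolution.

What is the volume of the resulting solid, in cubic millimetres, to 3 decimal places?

Profile (r,z), 9 vertices: (4,4) (16,5.5) (18,10) (19.5,20) (19.5,27) (15.5,36.5) (8,36) (5,34.5) (4.5,22)
edge 0: (4,4)→(16,5.5)  cross = 4·5.5 − 16·4 = -42.0000; (r_i+r_j)·cross = 20·-42.0000 = -840.0000
edge 1: (16,5.5)→(18,10)  cross = 16·10 − 18·5.5 = 61.0000; (r_i+r_j)·cross = 34·61.0000 = 2074.0000
edge 2: (18,10)→(19.5,20)  cross = 18·20 − 19.5·10 = 165.0000; (r_i+r_j)·cross = 37.5·165.0000 = 6187.5000
edge 3: (19.5,20)→(19.5,27)  cross = 19.5·27 − 19.5·20 = 136.5000; (r_i+r_j)·cross = 39·136.5000 = 5323.5000
edge 4: (19.5,27)→(15.5,36.5)  cross = 19.5·36.5 − 15.5·27 = 293.2500; (r_i+r_j)·cross = 35·293.2500 = 10263.7500
edge 5: (15.5,36.5)→(8,36)  cross = 15.5·36 − 8·36.5 = 266.0000; (r_i+r_j)·cross = 23.5·266.0000 = 6251.0000
edge 6: (8,36)→(5,34.5)  cross = 8·34.5 − 5·36 = 96.0000; (r_i+r_j)·cross = 13·96.0000 = 1248.0000
edge 7: (5,34.5)→(4.5,22)  cross = 5·22 − 4.5·34.5 = -45.2500; (r_i+r_j)·cross = 9.5·-45.2500 = -429.8750
edge 8: (4.5,22)→(4,4)  cross = 4.5·4 − 4·22 = -70.0000; (r_i+r_j)·cross = 8.5·-70.0000 = -595.0000
Σcross = 860.5000 → A = |Σcross|/2 = 430.2500 mm²
Σ(r_i+r_j)·cross = 29482.8750 → first moment M = |Σ|/6 = 4913.8125
R_c = M/A = 4913.8125/430.2500 = 11.4208 mm
θ = 44° = 0.767945 rad
V = θ·R_c·A = 0.767945·11.4208·430.2500 = 3773.537 mm³

Volume = 3773.537 mm³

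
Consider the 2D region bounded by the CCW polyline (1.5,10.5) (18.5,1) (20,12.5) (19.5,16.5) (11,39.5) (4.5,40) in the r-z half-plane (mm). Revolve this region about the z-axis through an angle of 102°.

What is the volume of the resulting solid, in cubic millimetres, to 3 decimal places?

Volume = 8791.472 mm³

Profile (r,z), 6 vertices: (1.5,10.5) (18.5,1) (20,12.5) (19.5,16.5) (11,39.5) (4.5,40)
edge 0: (1.5,10.5)→(18.5,1)  cross = 1.5·1 − 18.5·10.5 = -192.7500; (r_i+r_j)·cross = 20·-192.7500 = -3855.0000
edge 1: (18.5,1)→(20,12.5)  cross = 18.5·12.5 − 20·1 = 211.2500; (r_i+r_j)·cross = 38.5·211.2500 = 8133.1250
edge 2: (20,12.5)→(19.5,16.5)  cross = 20·16.5 − 19.5·12.5 = 86.2500; (r_i+r_j)·cross = 39.5·86.2500 = 3406.8750
edge 3: (19.5,16.5)→(11,39.5)  cross = 19.5·39.5 − 11·16.5 = 588.7500; (r_i+r_j)·cross = 30.5·588.7500 = 17956.8750
edge 4: (11,39.5)→(4.5,40)  cross = 11·40 − 4.5·39.5 = 262.2500; (r_i+r_j)·cross = 15.5·262.2500 = 4064.8750
edge 5: (4.5,40)→(1.5,10.5)  cross = 4.5·10.5 − 1.5·40 = -12.7500; (r_i+r_j)·cross = 6·-12.7500 = -76.5000
Σcross = 943.0000 → A = |Σcross|/2 = 471.5000 mm²
Σ(r_i+r_j)·cross = 29630.2500 → first moment M = |Σ|/6 = 4938.3750
R_c = M/A = 4938.3750/471.5000 = 10.4738 mm
θ = 102° = 1.780236 rad
V = θ·R_c·A = 1.780236·10.4738·471.5000 = 8791.472 mm³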